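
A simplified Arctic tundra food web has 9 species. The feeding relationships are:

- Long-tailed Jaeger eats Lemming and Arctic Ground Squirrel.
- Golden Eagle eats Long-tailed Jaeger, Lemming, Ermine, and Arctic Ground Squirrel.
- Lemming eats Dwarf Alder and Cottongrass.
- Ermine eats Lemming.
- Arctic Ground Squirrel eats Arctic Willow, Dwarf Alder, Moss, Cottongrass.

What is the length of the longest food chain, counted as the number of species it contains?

4 species

One longest chain: Cottongrass → Lemming → Long-tailed Jaeger → Golden Eagle.
It has 4 species and 3 links.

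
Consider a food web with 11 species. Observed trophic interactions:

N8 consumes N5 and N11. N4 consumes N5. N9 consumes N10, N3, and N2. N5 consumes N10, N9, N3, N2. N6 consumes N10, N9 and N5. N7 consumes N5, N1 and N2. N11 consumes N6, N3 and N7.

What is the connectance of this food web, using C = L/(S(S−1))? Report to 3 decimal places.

The web has S = 11 species and L = 19 feeding links.
C = L / (S(S−1)) = 19 / 110 = 0.1727 ≈ 0.173.

C = 0.173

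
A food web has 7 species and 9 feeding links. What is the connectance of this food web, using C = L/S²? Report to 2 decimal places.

The web has S = 7 species and L = 9 feeding links.
C = L / S² = 9 / 49 = 0.1837 ≈ 0.18.

C = 0.18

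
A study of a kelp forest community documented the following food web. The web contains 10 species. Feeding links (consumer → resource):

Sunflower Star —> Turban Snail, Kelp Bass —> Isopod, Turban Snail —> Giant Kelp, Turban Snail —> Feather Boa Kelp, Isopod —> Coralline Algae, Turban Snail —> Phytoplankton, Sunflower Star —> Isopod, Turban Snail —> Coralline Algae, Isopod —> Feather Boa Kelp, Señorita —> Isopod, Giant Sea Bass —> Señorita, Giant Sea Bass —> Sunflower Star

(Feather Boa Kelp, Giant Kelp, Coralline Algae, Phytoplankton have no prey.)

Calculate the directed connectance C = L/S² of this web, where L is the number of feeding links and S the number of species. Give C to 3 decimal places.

C = 0.120

The web has S = 10 species and L = 12 feeding links.
C = L / S² = 12 / 100 = 0.1200 ≈ 0.120.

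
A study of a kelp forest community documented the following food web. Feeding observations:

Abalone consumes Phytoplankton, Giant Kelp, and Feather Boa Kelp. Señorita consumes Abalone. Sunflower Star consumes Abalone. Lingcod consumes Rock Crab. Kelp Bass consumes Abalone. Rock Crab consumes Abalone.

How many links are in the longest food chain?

One longest chain: Feather Boa Kelp → Abalone → Rock Crab → Lingcod.
It has 4 species and 3 links.

3 links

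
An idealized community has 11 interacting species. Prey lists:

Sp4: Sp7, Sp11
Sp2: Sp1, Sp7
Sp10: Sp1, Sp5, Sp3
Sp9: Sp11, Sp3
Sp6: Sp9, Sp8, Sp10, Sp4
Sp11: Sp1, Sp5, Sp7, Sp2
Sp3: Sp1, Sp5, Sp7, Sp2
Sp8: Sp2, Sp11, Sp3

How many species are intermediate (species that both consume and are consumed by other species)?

7

Intermediate species (has both prey and predators): Sp2, Sp11, Sp3, Sp9, Sp8, Sp10, Sp4.
Count: 7.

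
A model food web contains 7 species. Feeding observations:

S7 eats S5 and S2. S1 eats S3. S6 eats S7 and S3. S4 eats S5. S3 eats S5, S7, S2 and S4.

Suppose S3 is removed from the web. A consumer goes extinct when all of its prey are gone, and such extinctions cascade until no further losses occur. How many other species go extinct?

Remove S3.
Round 1: S1 (all prey gone) → extinct.
No further losses. Total secondary extinctions: 1.

1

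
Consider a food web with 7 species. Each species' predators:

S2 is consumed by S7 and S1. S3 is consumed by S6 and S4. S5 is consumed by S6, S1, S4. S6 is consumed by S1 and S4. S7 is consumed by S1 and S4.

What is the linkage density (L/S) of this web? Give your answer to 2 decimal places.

There are L = 11 links among S = 7 species.
L/S = 11/7 = 1.5714 ≈ 1.57.

L/S = 1.57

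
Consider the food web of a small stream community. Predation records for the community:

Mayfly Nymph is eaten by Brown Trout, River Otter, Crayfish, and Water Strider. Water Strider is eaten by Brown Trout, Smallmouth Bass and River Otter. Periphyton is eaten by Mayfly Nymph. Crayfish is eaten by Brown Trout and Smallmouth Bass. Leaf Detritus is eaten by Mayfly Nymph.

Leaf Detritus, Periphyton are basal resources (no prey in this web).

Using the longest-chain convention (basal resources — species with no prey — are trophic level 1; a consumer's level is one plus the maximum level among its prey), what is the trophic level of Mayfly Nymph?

Trophic level 2

Leaf Detritus has no prey (basal) → level 1.
Mayfly Nymph eats Leaf Detritus (level 1); other prey at levels: Periphyton 1 → level 2.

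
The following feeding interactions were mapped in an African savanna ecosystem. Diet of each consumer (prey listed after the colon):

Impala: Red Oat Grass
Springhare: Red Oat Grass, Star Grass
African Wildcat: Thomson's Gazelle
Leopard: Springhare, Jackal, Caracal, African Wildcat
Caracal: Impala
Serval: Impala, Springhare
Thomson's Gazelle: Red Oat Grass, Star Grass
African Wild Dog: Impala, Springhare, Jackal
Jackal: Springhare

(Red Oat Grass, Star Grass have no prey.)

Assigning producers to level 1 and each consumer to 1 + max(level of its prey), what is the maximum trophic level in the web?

4

Producers (level 1): Red Oat Grass, Star Grass.
Red Oat Grass → Springhare → Jackal → Leopard gives Leopard level 4.
No species has a prey at level 4, so no species reaches level 5.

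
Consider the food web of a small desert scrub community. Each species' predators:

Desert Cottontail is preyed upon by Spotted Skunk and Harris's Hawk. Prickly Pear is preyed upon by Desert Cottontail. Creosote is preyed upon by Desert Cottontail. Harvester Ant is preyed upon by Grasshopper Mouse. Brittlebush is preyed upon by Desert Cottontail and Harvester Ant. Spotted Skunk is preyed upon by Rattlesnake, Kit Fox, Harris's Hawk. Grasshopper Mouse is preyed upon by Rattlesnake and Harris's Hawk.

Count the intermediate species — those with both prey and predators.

Intermediate species (has both prey and predators): Desert Cottontail, Harvester Ant, Spotted Skunk, Grasshopper Mouse.
Count: 4.

4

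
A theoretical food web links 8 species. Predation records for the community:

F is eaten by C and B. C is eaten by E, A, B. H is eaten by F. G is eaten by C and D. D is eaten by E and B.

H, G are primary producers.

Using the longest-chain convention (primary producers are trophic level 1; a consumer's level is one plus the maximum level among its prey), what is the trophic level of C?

H is a producer → level 1.
F eats H → level 2.
C eats F (level 2); other prey at levels: G 1 → level 3.

Trophic level 3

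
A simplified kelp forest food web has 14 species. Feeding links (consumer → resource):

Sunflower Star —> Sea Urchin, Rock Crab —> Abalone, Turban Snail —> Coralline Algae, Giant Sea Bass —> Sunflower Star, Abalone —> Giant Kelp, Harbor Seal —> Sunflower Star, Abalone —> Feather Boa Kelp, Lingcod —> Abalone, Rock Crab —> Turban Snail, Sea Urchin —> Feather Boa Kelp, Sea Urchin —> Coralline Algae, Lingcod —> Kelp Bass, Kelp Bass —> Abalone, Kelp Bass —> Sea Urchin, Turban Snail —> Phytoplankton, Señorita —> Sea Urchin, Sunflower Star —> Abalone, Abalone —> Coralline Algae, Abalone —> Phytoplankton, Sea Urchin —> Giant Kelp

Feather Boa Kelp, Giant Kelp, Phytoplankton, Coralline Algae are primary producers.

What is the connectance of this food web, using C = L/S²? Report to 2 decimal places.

The web has S = 14 species and L = 20 feeding links.
C = L / S² = 20 / 196 = 0.1020 ≈ 0.10.

C = 0.10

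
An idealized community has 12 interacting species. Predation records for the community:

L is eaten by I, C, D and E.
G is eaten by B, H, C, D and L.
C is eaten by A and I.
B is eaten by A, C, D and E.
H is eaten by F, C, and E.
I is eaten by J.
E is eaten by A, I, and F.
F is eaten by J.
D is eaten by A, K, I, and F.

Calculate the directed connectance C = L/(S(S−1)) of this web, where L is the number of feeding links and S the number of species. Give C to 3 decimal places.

The web has S = 12 species and L = 27 feeding links.
C = L / (S(S−1)) = 27 / 132 = 0.2045 ≈ 0.205.

C = 0.205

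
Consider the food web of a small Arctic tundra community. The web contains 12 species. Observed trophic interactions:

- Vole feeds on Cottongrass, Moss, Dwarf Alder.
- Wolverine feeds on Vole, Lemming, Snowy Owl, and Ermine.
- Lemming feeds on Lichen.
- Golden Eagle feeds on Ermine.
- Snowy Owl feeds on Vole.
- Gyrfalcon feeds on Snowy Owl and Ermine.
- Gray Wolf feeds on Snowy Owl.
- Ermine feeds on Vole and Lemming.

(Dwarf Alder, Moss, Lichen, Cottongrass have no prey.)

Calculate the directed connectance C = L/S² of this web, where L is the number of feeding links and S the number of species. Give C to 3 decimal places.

The web has S = 12 species and L = 15 feeding links.
C = L / S² = 15 / 144 = 0.1042 ≈ 0.104.

C = 0.104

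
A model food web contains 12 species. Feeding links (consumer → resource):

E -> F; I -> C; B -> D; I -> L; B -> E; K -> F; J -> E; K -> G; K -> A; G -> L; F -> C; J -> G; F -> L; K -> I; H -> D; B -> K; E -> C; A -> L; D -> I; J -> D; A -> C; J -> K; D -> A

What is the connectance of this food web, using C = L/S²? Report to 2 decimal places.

The web has S = 12 species and L = 23 feeding links.
C = L / S² = 23 / 144 = 0.1597 ≈ 0.16.

C = 0.16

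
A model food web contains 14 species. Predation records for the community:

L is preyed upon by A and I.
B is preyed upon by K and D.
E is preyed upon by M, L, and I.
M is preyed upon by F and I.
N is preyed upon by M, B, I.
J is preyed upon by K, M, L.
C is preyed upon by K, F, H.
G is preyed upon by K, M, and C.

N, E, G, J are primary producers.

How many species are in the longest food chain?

3 species

One longest chain: N → M → I.
It has 3 species and 2 links.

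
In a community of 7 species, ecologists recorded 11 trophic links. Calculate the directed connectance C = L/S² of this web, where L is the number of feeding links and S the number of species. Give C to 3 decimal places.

The web has S = 7 species and L = 11 feeding links.
C = L / S² = 11 / 49 = 0.2245 ≈ 0.224.

C = 0.224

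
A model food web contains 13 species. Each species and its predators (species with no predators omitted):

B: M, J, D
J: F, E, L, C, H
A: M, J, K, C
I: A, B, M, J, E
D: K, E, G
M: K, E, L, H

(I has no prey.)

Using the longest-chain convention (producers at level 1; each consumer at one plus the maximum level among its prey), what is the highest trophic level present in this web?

4

Producers (level 1): I.
I → A → J → F gives F level 4.
No species has a prey at level 4, so no species reaches level 5.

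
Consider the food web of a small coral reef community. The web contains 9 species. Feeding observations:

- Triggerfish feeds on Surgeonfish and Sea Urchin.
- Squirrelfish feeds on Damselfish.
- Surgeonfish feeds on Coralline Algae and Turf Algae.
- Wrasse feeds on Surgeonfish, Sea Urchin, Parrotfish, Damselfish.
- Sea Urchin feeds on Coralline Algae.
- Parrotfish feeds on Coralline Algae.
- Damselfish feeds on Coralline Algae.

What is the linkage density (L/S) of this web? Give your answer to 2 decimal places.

L/S = 1.33

There are L = 12 links among S = 9 species.
L/S = 12/9 = 1.3333 ≈ 1.33.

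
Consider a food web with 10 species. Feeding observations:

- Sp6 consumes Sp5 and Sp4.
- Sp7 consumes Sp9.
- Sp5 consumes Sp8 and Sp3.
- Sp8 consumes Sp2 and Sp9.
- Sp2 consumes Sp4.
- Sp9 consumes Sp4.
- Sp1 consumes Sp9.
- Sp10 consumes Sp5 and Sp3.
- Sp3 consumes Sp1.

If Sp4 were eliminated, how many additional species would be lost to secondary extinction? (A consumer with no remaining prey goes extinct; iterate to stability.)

9

Remove Sp4.
Round 1: Sp9 (all prey gone), Sp2 (all prey gone) → extinct.
Round 2: Sp7 (all prey gone), Sp1 (all prey gone), Sp8 (all prey gone) → extinct.
Round 3: Sp3 (all prey gone) → extinct.
Round 4: Sp5 (all prey gone) → extinct.
Round 5: Sp10 (all prey gone), Sp6 (all prey gone) → extinct.
No further losses. Total secondary extinctions: 9.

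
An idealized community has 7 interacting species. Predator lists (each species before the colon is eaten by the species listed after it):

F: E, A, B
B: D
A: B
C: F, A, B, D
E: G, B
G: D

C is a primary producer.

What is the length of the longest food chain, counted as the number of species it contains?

5 species

One longest chain: C → F → E → G → D.
It has 5 species and 4 links.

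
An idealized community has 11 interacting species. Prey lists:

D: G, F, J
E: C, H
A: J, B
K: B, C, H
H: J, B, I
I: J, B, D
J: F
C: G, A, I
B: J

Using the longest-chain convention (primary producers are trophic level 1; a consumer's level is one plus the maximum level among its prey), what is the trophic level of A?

Trophic level 4

F is a producer → level 1.
J eats F → level 2.
B eats J → level 3.
A eats B (level 3); other prey at levels: J 2 → level 4.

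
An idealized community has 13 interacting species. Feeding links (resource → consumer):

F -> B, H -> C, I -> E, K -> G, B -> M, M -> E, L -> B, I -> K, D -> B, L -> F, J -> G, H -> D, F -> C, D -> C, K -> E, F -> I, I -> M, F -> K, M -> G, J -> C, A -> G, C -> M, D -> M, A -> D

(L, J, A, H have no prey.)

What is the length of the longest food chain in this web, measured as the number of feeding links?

One longest chain: A → D → B → M → G.
It has 5 species and 4 links.

4 links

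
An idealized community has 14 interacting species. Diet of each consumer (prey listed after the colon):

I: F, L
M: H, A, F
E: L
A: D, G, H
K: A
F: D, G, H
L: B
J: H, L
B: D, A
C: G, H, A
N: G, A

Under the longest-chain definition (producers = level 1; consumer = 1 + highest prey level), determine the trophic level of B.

D is a producer → level 1.
A eats D (level 1); other prey at levels: G 1, H 1 → level 2.
B eats A (level 2); other prey at levels: D 1 → level 3.

Trophic level 3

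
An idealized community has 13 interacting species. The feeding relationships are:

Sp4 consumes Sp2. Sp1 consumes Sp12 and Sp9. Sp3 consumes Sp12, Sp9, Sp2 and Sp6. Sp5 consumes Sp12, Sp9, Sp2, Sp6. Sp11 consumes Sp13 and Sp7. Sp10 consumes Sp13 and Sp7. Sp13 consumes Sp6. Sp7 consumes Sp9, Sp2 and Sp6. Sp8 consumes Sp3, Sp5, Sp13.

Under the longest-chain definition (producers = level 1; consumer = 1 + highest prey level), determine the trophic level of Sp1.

Sp12 is a producer → level 1.
Sp1 eats Sp12 (level 1); other prey at levels: Sp9 1 → level 2.

Trophic level 2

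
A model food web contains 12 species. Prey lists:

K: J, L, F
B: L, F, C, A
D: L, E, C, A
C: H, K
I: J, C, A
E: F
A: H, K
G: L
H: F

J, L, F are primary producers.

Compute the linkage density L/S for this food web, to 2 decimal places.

There are L = 21 links among S = 12 species.
L/S = 21/12 = 1.7500 ≈ 1.75.

L/S = 1.75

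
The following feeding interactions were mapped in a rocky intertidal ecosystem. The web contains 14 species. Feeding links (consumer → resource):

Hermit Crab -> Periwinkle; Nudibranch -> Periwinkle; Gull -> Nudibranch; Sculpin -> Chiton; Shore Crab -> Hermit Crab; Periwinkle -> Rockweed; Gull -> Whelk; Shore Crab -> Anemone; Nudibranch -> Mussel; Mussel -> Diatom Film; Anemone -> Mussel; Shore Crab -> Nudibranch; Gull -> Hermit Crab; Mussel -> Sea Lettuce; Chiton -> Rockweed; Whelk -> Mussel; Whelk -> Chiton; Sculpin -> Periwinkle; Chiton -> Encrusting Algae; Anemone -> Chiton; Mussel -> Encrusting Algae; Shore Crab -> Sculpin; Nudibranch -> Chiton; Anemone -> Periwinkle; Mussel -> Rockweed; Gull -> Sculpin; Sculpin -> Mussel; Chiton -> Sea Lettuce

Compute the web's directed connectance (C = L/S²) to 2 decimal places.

C = 0.14

The web has S = 14 species and L = 28 feeding links.
C = L / S² = 28 / 196 = 0.1429 ≈ 0.14.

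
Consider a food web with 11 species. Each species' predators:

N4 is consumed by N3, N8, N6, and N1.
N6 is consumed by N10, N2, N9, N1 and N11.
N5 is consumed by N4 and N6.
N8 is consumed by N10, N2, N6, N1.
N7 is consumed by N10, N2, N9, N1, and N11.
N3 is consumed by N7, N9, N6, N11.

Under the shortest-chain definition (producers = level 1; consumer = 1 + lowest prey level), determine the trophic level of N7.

N5 is a producer → level 1.
N4 eats N5 → level 2.
N3 eats N4 → level 3.
N7 eats N3 → level 4.
No prey of N7 is below level 3, so 4 is the minimum.

Trophic level 4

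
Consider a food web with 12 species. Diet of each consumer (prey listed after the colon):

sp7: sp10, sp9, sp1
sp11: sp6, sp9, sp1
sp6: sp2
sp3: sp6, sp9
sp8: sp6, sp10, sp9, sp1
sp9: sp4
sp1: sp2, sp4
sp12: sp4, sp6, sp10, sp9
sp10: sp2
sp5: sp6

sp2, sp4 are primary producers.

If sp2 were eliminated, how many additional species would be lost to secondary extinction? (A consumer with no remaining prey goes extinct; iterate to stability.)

Remove sp2.
Round 1: sp6 (all prey gone), sp10 (all prey gone) → extinct.
Round 2: sp5 (all prey gone) → extinct.
No further losses. Total secondary extinctions: 3.

3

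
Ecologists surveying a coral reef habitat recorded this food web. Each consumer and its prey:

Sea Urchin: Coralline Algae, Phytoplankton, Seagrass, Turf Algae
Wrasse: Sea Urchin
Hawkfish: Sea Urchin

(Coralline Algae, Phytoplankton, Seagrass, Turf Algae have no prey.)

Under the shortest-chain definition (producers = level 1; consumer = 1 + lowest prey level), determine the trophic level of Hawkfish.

Trophic level 3

Coralline Algae is a producer → level 1.
Sea Urchin eats Coralline Algae → level 2.
Hawkfish eats Sea Urchin → level 3.
No prey of Hawkfish is below level 2, so 3 is the minimum.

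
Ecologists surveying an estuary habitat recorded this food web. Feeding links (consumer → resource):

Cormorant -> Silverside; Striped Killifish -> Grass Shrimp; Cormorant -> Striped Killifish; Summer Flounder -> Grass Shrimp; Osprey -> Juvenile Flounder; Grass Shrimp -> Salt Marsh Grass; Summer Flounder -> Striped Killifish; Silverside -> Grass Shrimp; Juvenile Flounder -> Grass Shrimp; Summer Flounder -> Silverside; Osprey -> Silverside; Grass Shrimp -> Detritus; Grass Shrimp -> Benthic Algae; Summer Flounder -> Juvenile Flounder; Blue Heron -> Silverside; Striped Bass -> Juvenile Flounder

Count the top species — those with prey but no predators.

5

Top species (has prey, but nothing eats it): Summer Flounder, Cormorant, Blue Heron, Striped Bass, Osprey.
Count: 5.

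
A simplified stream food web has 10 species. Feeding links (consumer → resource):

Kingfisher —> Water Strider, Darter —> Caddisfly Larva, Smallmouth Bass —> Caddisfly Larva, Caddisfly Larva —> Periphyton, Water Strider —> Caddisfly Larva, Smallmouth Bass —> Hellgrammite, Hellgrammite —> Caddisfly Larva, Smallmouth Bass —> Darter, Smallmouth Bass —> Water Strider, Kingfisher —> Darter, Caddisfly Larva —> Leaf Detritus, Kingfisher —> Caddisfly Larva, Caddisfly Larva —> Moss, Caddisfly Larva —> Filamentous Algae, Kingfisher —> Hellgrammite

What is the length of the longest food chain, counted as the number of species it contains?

4 species

One longest chain: Filamentous Algae → Caddisfly Larva → Hellgrammite → Kingfisher.
It has 4 species and 3 links.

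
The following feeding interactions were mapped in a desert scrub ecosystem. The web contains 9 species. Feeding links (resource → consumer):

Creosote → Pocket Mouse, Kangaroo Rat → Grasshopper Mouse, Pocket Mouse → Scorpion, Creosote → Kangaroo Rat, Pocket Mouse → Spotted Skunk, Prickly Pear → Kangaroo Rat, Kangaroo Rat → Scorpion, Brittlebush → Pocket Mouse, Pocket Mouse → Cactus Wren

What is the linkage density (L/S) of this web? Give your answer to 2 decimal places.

There are L = 9 links among S = 9 species.
L/S = 9/9 = 1.0000 ≈ 1.00.

L/S = 1.00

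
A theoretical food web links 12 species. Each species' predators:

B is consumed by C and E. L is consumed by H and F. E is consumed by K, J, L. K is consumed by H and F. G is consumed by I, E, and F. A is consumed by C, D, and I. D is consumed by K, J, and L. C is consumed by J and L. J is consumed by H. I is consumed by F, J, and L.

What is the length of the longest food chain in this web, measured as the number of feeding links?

3 links

One longest chain: B → C → L → F.
It has 4 species and 3 links.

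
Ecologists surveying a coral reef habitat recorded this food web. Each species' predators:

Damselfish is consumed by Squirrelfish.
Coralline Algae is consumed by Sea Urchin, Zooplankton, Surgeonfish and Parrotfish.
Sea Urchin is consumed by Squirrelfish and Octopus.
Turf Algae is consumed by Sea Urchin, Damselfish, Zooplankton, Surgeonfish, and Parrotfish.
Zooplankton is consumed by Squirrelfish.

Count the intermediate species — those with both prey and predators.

3

Intermediate species (has both prey and predators): Damselfish, Sea Urchin, Zooplankton.
Count: 3.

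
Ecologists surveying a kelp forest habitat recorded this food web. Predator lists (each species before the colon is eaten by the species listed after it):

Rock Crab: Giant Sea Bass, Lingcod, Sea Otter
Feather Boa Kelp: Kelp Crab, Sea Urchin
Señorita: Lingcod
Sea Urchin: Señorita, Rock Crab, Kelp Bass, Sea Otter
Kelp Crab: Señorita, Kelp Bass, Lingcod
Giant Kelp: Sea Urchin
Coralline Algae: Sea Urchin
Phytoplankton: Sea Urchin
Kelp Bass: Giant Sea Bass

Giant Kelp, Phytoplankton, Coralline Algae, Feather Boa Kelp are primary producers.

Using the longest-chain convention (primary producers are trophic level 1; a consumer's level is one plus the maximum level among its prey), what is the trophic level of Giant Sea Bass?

Trophic level 4

Feather Boa Kelp is a producer → level 1.
Kelp Crab eats Feather Boa Kelp → level 2.
Kelp Bass eats Kelp Crab (level 2); other prey at levels: Sea Urchin 2 → level 3.
Giant Sea Bass eats Kelp Bass (level 3); other prey at levels: Rock Crab 3 → level 4.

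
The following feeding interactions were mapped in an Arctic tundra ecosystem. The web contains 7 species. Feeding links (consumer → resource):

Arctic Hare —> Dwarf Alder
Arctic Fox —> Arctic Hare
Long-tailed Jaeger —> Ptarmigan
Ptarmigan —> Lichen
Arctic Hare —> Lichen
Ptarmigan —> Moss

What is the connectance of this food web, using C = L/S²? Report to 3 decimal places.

The web has S = 7 species and L = 6 feeding links.
C = L / S² = 6 / 49 = 0.1224 ≈ 0.122.

C = 0.122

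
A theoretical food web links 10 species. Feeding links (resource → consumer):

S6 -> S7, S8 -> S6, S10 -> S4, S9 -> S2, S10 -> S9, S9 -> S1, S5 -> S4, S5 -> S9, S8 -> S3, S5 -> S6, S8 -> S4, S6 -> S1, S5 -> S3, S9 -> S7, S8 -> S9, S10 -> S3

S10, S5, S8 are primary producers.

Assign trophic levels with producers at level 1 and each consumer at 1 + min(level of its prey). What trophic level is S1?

S10 is a producer → level 1.
S9 eats S10 → level 2.
S1 eats S9 → level 3.
No prey of S1 is below level 2, so 3 is the minimum.

Trophic level 3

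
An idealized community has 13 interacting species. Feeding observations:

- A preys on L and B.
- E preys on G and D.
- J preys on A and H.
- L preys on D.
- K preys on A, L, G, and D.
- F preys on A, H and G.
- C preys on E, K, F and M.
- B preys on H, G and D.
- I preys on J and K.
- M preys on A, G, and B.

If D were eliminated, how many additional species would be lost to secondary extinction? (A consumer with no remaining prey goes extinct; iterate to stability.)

Remove D.
Round 1: L (all prey gone) → extinct.
No further losses. Total secondary extinctions: 1.

1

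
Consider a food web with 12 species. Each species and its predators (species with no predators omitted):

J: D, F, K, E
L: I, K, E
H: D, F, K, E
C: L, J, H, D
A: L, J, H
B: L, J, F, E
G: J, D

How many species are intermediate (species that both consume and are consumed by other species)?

Intermediate species (has both prey and predators): L, J, H.
Count: 3.

3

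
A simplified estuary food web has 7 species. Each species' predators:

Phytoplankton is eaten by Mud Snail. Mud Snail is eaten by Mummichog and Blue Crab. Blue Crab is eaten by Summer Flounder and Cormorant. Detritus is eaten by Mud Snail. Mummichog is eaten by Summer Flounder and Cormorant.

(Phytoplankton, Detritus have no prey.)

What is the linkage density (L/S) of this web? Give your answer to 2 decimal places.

There are L = 8 links among S = 7 species.
L/S = 8/7 = 1.1429 ≈ 1.14.

L/S = 1.14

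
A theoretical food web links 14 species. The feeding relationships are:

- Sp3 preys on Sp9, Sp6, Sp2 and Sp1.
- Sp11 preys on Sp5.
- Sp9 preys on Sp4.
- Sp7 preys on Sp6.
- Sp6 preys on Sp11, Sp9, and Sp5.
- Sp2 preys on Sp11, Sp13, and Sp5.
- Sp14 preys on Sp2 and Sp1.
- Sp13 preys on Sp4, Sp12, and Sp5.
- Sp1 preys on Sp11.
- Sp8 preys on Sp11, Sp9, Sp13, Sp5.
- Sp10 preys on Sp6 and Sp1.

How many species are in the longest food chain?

4 species

One longest chain: Sp4 → Sp9 → Sp6 → Sp10.
It has 4 species and 3 links.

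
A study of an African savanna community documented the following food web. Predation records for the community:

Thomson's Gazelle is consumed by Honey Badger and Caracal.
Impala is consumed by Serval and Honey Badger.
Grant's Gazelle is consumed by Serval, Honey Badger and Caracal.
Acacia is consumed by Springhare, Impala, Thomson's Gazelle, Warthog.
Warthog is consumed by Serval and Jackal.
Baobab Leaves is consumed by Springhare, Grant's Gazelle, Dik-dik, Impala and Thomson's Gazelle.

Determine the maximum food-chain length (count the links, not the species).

One longest chain: Acacia → Warthog → Jackal.
It has 3 species and 2 links.

2 links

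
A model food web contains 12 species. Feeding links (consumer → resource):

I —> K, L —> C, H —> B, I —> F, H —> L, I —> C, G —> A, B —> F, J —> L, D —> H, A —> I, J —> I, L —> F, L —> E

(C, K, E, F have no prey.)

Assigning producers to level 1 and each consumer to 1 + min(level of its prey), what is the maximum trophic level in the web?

Producers (level 1): C, K, E, F.
Following each consumer down to its lowest-level prey: F → B → H → D (levels 1 through 4).
All prey of D (H 3) are at level 3 or above, so D is at level 1 + 3 = 4.
Every consumer has at least one prey at level 3 or below, so none exceeds level 4.

4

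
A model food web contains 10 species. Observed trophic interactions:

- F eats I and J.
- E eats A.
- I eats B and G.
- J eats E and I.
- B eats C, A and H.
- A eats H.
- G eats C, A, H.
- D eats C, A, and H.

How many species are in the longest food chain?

One longest chain: H → A → B → I → J → F.
It has 6 species and 5 links.

6 species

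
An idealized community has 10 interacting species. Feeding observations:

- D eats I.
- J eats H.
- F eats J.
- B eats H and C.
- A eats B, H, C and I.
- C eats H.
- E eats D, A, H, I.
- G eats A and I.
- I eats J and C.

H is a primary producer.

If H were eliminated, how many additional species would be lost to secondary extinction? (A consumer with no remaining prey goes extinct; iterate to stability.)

9

Remove H.
Round 1: C (all prey gone), J (all prey gone) → extinct.
Round 2: I (all prey gone), F (all prey gone), B (all prey gone) → extinct.
Round 3: D (all prey gone), A (all prey gone) → extinct.
Round 4: E (all prey gone), G (all prey gone) → extinct.
No further losses. Total secondary extinctions: 9.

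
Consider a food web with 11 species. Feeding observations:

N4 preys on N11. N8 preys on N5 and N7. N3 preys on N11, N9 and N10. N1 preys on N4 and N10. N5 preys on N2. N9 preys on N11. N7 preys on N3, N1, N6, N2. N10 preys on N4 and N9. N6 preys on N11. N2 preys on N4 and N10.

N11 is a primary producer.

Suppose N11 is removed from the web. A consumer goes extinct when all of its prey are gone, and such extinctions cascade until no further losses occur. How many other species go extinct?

10

Remove N11.
Round 1: N6 (all prey gone), N4 (all prey gone), N9 (all prey gone) → extinct.
Round 2: N10 (all prey gone) → extinct.
Round 3: N2 (all prey gone), N1 (all prey gone), N3 (all prey gone) → extinct.
Round 4: N5 (all prey gone), N7 (all prey gone) → extinct.
Round 5: N8 (all prey gone) → extinct.
No further losses. Total secondary extinctions: 10.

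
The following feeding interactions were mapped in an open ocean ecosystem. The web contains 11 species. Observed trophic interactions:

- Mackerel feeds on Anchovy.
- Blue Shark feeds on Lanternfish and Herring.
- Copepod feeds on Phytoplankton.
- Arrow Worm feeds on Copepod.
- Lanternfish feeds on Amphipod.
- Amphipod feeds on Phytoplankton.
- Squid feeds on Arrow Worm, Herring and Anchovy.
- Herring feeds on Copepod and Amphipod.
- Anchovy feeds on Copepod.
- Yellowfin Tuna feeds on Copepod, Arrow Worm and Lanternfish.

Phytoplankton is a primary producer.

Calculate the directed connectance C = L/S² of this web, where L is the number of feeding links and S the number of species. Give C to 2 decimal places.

C = 0.13

The web has S = 11 species and L = 16 feeding links.
C = L / S² = 16 / 121 = 0.1322 ≈ 0.13.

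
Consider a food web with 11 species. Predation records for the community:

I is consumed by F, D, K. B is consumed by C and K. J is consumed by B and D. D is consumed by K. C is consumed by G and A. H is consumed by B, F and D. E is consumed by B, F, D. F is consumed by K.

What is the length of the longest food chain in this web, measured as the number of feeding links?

3 links

One longest chain: H → B → C → G.
It has 4 species and 3 links.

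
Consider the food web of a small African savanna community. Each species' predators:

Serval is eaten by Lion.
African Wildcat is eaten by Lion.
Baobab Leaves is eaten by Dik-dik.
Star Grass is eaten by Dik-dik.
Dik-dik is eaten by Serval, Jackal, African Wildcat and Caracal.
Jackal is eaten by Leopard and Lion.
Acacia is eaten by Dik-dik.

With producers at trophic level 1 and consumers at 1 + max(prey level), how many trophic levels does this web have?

Producers (level 1): Acacia, Baobab Leaves, Star Grass.
Acacia → Dik-dik → Jackal → Leopard gives Leopard level 4.
No species has a prey at level 4, so no species reaches level 5.

4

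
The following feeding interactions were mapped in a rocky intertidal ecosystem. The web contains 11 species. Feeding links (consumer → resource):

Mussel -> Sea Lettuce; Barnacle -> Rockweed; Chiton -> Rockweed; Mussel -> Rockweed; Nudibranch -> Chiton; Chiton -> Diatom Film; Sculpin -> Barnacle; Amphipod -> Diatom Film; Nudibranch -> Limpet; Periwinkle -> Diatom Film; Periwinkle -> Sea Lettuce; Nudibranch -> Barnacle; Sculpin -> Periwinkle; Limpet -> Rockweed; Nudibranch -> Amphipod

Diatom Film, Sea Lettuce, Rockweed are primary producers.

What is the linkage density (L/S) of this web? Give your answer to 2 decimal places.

There are L = 15 links among S = 11 species.
L/S = 15/11 = 1.3636 ≈ 1.36.

L/S = 1.36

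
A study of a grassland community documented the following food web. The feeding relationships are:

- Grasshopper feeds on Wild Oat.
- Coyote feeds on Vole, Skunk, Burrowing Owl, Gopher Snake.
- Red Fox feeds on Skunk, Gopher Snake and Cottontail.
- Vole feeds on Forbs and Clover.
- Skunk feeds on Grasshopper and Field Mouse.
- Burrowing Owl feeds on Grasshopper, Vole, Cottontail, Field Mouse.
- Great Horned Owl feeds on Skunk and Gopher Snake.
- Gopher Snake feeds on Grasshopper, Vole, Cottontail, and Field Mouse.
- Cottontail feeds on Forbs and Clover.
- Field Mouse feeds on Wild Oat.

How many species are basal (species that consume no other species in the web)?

Basal species (no prey listed): Clover, Wild Oat, Forbs.
Count: 3.

3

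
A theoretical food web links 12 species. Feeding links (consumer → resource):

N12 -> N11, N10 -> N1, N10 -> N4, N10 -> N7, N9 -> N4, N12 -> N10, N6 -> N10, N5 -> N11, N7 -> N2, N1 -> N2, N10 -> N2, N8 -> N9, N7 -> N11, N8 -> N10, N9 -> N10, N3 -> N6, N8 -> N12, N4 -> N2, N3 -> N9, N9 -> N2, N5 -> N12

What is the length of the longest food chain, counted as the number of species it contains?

One longest chain: N2 → N4 → N10 → N6 → N3.
It has 5 species and 4 links.

5 species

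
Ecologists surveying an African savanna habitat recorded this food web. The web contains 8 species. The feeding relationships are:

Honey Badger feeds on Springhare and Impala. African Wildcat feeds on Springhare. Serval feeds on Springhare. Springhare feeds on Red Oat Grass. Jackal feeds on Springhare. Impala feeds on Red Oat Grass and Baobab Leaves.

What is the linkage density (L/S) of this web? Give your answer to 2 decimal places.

There are L = 8 links among S = 8 species.
L/S = 8/8 = 1.0000 ≈ 1.00.

L/S = 1.00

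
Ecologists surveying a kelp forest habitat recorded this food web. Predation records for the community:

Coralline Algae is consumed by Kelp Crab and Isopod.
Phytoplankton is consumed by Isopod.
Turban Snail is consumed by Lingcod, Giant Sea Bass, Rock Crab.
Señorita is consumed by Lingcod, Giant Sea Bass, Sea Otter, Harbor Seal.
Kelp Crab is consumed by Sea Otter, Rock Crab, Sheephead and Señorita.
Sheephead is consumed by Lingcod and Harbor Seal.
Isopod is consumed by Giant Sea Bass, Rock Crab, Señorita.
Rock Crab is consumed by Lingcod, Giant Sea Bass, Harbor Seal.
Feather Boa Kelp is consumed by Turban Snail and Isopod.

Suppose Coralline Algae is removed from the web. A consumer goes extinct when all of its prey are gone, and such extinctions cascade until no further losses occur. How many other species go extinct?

2

Remove Coralline Algae.
Round 1: Kelp Crab (all prey gone) → extinct.
Round 2: Sheephead (all prey gone) → extinct.
No further losses. Total secondary extinctions: 2.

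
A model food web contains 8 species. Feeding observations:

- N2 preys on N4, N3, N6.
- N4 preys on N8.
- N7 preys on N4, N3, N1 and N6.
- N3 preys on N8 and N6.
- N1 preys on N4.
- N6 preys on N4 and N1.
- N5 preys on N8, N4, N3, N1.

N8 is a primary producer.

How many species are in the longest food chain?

One longest chain: N8 → N4 → N1 → N6 → N3 → N7.
It has 6 species and 5 links.

6 species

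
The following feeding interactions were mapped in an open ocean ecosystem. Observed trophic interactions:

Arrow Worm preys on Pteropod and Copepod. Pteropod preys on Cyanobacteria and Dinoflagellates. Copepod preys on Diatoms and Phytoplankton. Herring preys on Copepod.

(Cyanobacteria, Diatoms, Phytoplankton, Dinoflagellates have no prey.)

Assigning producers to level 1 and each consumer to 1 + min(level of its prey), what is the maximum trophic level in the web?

3

Producers (level 1): Cyanobacteria, Diatoms, Phytoplankton, Dinoflagellates.
Following each consumer down to its lowest-level prey: Diatoms → Copepod → Herring (levels 1 through 3).
All prey of Herring (Copepod 2) are at level 2 or above, so Herring is at level 1 + 2 = 3.
Every consumer has at least one prey at level 2 or below, so none exceeds level 3.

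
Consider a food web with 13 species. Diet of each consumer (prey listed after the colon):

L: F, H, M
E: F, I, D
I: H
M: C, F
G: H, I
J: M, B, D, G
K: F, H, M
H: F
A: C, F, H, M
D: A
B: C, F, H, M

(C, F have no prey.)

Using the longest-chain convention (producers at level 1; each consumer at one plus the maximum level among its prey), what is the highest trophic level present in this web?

5

Producers (level 1): C, F.
F → H → A → D → J gives J level 5.
No species has a prey at level 5, so no species reaches level 6.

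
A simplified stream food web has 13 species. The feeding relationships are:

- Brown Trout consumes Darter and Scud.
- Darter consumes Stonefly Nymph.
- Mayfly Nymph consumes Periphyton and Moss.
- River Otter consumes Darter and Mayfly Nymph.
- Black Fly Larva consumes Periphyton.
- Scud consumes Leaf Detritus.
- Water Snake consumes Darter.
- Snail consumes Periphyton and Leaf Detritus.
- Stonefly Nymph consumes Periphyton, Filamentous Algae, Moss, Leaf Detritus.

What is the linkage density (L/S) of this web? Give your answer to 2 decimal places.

There are L = 16 links among S = 13 species.
L/S = 16/13 = 1.2308 ≈ 1.23.

L/S = 1.23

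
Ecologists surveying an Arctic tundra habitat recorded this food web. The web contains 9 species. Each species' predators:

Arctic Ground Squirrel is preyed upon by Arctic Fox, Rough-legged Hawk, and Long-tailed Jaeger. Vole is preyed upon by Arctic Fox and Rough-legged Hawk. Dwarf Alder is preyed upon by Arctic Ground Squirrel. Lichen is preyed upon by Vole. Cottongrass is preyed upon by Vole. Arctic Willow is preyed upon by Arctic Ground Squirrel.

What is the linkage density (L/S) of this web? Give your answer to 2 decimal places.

L/S = 1.00

There are L = 9 links among S = 9 species.
L/S = 9/9 = 1.0000 ≈ 1.00.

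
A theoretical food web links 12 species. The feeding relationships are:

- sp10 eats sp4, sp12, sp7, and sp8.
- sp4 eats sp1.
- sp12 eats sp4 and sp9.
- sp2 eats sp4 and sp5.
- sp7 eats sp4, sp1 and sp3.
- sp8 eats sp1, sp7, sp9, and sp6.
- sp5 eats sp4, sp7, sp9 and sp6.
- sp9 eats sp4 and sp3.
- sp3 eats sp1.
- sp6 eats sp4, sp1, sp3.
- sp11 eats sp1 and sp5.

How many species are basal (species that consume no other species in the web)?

1

Basal species (no prey listed): sp1.
Count: 1.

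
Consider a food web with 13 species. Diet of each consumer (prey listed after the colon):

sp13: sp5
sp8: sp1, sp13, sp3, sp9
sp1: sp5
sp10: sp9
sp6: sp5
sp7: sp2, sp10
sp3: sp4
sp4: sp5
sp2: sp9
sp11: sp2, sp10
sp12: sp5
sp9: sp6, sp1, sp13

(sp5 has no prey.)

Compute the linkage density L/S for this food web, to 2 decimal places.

L/S = 1.46

There are L = 19 links among S = 13 species.
L/S = 19/13 = 1.4615 ≈ 1.46.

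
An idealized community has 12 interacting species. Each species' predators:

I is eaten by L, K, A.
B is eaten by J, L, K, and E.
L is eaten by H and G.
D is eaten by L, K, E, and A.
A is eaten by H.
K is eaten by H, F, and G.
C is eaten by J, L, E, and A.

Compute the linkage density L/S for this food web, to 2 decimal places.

L/S = 1.75

There are L = 21 links among S = 12 species.
L/S = 21/12 = 1.7500 ≈ 1.75.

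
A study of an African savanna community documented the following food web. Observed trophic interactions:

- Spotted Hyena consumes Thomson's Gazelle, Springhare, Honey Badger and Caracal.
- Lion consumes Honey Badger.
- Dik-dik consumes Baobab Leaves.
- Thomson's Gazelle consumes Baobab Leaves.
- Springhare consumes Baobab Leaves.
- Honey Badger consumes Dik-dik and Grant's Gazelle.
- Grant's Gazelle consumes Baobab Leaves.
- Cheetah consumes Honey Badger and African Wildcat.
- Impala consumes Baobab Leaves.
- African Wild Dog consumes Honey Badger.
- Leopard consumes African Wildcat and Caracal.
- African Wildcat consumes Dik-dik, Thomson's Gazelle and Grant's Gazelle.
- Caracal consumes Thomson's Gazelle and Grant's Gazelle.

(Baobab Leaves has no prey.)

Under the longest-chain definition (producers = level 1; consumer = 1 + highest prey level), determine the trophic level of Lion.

Baobab Leaves is a producer → level 1.
Dik-dik eats Baobab Leaves → level 2.
Honey Badger eats Dik-dik (level 2); other prey at levels: Grant's Gazelle 2 → level 3.
Lion eats Honey Badger → level 4.

Trophic level 4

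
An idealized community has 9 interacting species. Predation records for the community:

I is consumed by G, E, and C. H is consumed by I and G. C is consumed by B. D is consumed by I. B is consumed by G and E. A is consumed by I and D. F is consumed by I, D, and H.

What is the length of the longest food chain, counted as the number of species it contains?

6 species

One longest chain: A → D → I → C → B → E.
It has 6 species and 5 links.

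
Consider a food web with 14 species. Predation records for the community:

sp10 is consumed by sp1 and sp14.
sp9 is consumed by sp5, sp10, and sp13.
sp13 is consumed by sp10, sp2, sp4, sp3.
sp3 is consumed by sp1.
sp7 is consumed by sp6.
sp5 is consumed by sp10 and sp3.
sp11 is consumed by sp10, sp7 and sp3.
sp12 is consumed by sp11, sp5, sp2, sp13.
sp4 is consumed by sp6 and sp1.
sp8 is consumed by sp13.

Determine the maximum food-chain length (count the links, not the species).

One longest chain: sp12 → sp13 → sp3 → sp1.
It has 4 species and 3 links.

3 links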